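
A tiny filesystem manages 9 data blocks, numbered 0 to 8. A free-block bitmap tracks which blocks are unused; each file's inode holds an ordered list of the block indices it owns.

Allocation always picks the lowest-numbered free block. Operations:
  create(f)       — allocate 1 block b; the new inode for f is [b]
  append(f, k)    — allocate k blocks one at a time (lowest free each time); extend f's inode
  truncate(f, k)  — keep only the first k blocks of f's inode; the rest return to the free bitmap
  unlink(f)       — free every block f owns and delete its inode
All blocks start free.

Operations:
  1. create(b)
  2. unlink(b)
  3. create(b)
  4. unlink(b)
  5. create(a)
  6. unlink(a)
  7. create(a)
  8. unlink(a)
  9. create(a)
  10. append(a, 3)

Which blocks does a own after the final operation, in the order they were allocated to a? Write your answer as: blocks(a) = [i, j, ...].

create(b): bitmap=F........ | b=[0]
unlink(b): bitmap=......... | 
create(b): bitmap=F........ | b=[0]
unlink(b): bitmap=......... | 
create(a): bitmap=F........ | a=[0]
unlink(a): bitmap=......... | 
create(a): bitmap=F........ | a=[0]
unlink(a): bitmap=......... | 
create(a): bitmap=F........ | a=[0]
append(a, 3): bitmap=FFFF..... | a=[0, 1, 2, 3]

blocks(a) = [0, 1, 2, 3]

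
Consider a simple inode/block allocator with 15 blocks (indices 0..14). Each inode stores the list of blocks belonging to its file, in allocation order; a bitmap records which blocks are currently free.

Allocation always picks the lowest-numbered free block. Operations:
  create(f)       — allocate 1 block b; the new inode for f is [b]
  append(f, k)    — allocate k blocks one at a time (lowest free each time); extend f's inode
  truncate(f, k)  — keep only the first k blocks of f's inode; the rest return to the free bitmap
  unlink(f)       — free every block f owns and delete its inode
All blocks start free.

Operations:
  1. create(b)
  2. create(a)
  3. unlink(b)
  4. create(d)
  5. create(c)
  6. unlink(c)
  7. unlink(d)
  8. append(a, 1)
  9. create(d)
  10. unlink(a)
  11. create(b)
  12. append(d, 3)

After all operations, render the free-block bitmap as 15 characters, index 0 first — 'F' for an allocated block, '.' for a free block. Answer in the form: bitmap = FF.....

bitmap = FFFFF..........

after create(b) → b:[0]  free=[F..............]
after create(a) → a:[1], b:[0]  free=[FF.............]
after unlink(b) → a:[1]  free=[.F.............]
after create(d) → a:[1], d:[0]  free=[FF.............]
after create(c) → a:[1], c:[2], d:[0]  free=[FFF............]
after unlink(c) → a:[1], d:[0]  free=[FF.............]
after unlink(d) → a:[1]  free=[.F.............]
after append(a, 1) → a:[1, 0]  free=[FF.............]
after create(d) → a:[1, 0], d:[2]  free=[FFF............]
after unlink(a) → d:[2]  free=[..F............]
after create(b) → b:[0], d:[2]  free=[F.F............]
after append(d, 3) → b:[0], d:[2, 1, 3, 4]  free=[FFFFF..........]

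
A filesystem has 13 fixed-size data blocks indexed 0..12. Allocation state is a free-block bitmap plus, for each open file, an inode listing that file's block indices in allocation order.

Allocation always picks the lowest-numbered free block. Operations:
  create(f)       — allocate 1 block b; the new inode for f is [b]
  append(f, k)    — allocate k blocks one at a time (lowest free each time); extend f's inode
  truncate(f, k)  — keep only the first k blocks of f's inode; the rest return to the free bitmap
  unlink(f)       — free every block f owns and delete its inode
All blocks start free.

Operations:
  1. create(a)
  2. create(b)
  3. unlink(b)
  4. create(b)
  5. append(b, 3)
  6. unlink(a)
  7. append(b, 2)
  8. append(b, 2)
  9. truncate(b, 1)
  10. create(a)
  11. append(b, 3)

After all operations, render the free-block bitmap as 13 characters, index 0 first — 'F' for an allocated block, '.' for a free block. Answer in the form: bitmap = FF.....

  1. create(a)  ⇒  F............  {a→[0]}
  2. create(b)  ⇒  FF...........  {a→[0]; b→[1]}
  3. unlink(b)  ⇒  F............  {a→[0]}
  4. create(b)  ⇒  FF...........  {a→[0]; b→[1]}
  5. append(b, 3)  ⇒  FFFFF........  {a→[0]; b→[1, 2, 3, 4]}
  6. unlink(a)  ⇒  .FFFF........  {b→[1, 2, 3, 4]}
  7. append(b, 2)  ⇒  FFFFFF.......  {b→[1, 2, 3, 4, 0, 5]}
  8. append(b, 2)  ⇒  FFFFFFFF.....  {b→[1, 2, 3, 4, 0, 5, 6, 7]}
  9. truncate(b, 1)  ⇒  .F...........  {b→[1]}
  10. create(a)  ⇒  FF...........  {a→[0]; b→[1]}
  11. append(b, 3)  ⇒  FFFFF........  {a→[0]; b→[1, 2, 3, 4]}

bitmap = FFFFF........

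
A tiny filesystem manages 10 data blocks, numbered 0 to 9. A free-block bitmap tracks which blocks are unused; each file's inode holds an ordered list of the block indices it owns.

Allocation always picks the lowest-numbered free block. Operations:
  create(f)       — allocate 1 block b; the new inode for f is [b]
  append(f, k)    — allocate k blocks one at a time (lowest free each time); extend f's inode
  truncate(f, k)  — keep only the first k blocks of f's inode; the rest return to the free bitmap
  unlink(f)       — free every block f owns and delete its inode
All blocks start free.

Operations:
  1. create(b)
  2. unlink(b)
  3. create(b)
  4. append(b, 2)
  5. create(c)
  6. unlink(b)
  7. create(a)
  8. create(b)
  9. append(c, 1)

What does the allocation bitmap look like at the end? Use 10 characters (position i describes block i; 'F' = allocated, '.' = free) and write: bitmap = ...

bitmap = FFFF......

after create(b) → b:[0]  free=[F.........]
after unlink(b) →   free=[..........]
after create(b) → b:[0]  free=[F.........]
after append(b, 2) → b:[0, 1, 2]  free=[FFF.......]
after create(c) → b:[0, 1, 2], c:[3]  free=[FFFF......]
after unlink(b) → c:[3]  free=[...F......]
after create(a) → a:[0], c:[3]  free=[F..F......]
after create(b) → a:[0], b:[1], c:[3]  free=[FF.F......]
after append(c, 1) → a:[0], b:[1], c:[3, 2]  free=[FFFF......]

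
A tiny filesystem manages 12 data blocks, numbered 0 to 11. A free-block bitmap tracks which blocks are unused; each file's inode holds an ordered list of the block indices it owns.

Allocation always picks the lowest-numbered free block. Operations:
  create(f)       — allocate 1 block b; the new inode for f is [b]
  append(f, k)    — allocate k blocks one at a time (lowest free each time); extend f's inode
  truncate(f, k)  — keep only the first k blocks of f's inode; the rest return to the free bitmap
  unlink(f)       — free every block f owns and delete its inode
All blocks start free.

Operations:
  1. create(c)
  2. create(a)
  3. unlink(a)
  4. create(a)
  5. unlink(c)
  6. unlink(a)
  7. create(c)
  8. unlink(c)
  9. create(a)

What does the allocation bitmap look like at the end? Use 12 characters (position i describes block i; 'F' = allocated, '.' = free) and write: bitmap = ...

bitmap = F...........

create(c): bitmap=F........... | c=[0]
create(a): bitmap=FF.......... | a=[1] c=[0]
unlink(a): bitmap=F........... | c=[0]
create(a): bitmap=FF.......... | a=[1] c=[0]
unlink(c): bitmap=.F.......... | a=[1]
unlink(a): bitmap=............ | 
create(c): bitmap=F........... | c=[0]
unlink(c): bitmap=............ | 
create(a): bitmap=F........... | a=[0]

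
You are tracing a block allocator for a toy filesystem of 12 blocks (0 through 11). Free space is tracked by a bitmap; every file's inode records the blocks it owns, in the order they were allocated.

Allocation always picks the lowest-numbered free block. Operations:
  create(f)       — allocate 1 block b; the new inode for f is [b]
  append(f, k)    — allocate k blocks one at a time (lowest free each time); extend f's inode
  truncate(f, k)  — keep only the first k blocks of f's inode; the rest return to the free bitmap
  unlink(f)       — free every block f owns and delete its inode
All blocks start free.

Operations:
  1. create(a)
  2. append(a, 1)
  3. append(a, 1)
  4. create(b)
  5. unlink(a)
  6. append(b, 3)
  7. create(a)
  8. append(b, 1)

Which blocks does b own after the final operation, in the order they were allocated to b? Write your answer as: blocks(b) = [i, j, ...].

after create(a) → a:[0]  free=[F...........]
after append(a, 1) → a:[0, 1]  free=[FF..........]
after append(a, 1) → a:[0, 1, 2]  free=[FFF.........]
after create(b) → a:[0, 1, 2], b:[3]  free=[FFFF........]
after unlink(a) → b:[3]  free=[...F........]
after append(b, 3) → b:[3, 0, 1, 2]  free=[FFFF........]
after create(a) → a:[4], b:[3, 0, 1, 2]  free=[FFFFF.......]
after append(b, 1) → a:[4], b:[3, 0, 1, 2, 5]  free=[FFFFFF......]

blocks(b) = [3, 0, 1, 2, 5]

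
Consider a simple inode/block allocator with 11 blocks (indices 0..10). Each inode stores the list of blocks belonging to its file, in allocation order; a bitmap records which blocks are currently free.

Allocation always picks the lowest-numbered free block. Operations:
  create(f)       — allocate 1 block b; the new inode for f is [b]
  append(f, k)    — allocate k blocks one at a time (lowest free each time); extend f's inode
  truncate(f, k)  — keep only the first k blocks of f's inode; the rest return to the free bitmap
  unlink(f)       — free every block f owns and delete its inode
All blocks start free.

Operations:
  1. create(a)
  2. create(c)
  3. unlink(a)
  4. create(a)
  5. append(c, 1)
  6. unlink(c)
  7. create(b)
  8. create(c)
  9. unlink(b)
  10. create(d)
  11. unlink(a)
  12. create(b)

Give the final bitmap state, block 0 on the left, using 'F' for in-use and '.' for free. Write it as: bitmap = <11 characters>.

create(a): bitmap=F.......... | a=[0]
create(c): bitmap=FF......... | a=[0] c=[1]
unlink(a): bitmap=.F......... | c=[1]
create(a): bitmap=FF......... | a=[0] c=[1]
append(c, 1): bitmap=FFF........ | a=[0] c=[1, 2]
unlink(c): bitmap=F.......... | a=[0]
create(b): bitmap=FF......... | a=[0] b=[1]
create(c): bitmap=FFF........ | a=[0] b=[1] c=[2]
unlink(b): bitmap=F.F........ | a=[0] c=[2]
create(d): bitmap=FFF........ | a=[0] c=[2] d=[1]
unlink(a): bitmap=.FF........ | c=[2] d=[1]
create(b): bitmap=FFF........ | b=[0] c=[2] d=[1]

bitmap = FFF........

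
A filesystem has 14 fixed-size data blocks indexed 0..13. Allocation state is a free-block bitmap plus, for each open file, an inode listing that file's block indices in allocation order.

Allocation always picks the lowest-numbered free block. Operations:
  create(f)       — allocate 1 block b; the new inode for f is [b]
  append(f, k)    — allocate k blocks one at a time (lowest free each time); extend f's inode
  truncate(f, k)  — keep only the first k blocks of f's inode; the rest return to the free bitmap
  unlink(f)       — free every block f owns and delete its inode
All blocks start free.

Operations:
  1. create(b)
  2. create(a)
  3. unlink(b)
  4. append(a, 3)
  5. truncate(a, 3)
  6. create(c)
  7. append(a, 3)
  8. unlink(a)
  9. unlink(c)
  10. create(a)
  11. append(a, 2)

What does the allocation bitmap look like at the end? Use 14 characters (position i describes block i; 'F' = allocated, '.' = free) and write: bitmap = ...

bitmap = FFF...........

  1. create(b)  ⇒  F.............  {b→[0]}
  2. create(a)  ⇒  FF............  {a→[1]; b→[0]}
  3. unlink(b)  ⇒  .F............  {a→[1]}
  4. append(a, 3)  ⇒  FFFF..........  {a→[1, 0, 2, 3]}
  5. truncate(a, 3)  ⇒  FFF...........  {a→[1, 0, 2]}
  6. create(c)  ⇒  FFFF..........  {a→[1, 0, 2]; c→[3]}
  7. append(a, 3)  ⇒  FFFFFFF.......  {a→[1, 0, 2, 4, 5, 6]; c→[3]}
  8. unlink(a)  ⇒  ...F..........  {c→[3]}
  9. unlink(c)  ⇒  ..............  {}
  10. create(a)  ⇒  F.............  {a→[0]}
  11. append(a, 2)  ⇒  FFF...........  {a→[0, 1, 2]}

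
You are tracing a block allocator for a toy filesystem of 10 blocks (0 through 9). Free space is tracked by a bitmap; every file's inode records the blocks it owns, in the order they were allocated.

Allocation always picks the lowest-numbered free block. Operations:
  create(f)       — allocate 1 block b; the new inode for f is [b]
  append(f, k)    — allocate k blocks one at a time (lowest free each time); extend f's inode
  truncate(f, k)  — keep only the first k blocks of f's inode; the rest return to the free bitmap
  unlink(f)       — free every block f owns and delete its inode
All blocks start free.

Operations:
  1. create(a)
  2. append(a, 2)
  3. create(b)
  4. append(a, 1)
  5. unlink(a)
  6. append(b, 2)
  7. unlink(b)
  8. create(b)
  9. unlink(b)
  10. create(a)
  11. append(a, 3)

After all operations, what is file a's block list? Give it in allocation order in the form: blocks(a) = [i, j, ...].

after create(a) → a:[0]  free=[F.........]
after append(a, 2) → a:[0, 1, 2]  free=[FFF.......]
after create(b) → a:[0, 1, 2], b:[3]  free=[FFFF......]
after append(a, 1) → a:[0, 1, 2, 4], b:[3]  free=[FFFFF.....]
after unlink(a) → b:[3]  free=[...F......]
after append(b, 2) → b:[3, 0, 1]  free=[FF.F......]
after unlink(b) →   free=[..........]
after create(b) → b:[0]  free=[F.........]
after unlink(b) →   free=[..........]
after create(a) → a:[0]  free=[F.........]
after append(a, 3) → a:[0, 1, 2, 3]  free=[FFFF......]

blocks(a) = [0, 1, 2, 3]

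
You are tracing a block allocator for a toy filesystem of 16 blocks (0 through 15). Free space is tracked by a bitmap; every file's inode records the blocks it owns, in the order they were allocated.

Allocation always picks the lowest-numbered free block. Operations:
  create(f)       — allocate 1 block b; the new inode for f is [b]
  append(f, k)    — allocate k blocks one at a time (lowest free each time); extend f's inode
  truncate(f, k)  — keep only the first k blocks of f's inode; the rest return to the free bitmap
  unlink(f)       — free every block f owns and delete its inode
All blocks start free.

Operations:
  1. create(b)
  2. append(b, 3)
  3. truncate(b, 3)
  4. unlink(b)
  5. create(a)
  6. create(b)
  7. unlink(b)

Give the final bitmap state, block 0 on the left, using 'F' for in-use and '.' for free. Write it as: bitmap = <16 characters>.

bitmap = F...............

after create(b) → b:[0]  free=[F...............]
after append(b, 3) → b:[0, 1, 2, 3]  free=[FFFF............]
after truncate(b, 3) → b:[0, 1, 2]  free=[FFF.............]
after unlink(b) →   free=[................]
after create(a) → a:[0]  free=[F...............]
after create(b) → a:[0], b:[1]  free=[FF..............]
after unlink(b) → a:[0]  free=[F...............]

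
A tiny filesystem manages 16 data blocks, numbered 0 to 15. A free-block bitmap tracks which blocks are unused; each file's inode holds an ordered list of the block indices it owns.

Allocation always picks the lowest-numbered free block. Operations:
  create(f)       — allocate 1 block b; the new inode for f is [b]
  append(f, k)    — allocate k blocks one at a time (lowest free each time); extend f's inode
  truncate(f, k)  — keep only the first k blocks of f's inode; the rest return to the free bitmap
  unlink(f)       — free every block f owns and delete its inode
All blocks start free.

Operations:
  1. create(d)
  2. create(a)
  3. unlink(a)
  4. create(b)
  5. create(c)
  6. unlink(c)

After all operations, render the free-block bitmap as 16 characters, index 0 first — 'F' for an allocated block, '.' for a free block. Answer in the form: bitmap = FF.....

after create(d) → d:[0]  free=[F...............]
after create(a) → a:[1], d:[0]  free=[FF..............]
after unlink(a) → d:[0]  free=[F...............]
after create(b) → b:[1], d:[0]  free=[FF..............]
after create(c) → b:[1], c:[2], d:[0]  free=[FFF.............]
after unlink(c) → b:[1], d:[0]  free=[FF..............]

bitmap = FF..............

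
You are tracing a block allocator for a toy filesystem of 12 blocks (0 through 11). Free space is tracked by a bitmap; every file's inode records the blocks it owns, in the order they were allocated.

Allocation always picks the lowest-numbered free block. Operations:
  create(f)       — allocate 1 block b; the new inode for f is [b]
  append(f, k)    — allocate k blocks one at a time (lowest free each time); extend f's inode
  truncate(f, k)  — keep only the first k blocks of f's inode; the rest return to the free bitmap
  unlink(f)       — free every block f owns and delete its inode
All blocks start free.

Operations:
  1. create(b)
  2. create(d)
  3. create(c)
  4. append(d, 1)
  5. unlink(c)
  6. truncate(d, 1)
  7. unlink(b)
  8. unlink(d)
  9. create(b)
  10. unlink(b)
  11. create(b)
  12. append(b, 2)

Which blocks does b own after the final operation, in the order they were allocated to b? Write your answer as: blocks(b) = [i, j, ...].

blocks(b) = [0, 1, 2]

after create(b) → b:[0]  free=[F...........]
after create(d) → b:[0], d:[1]  free=[FF..........]
after create(c) → b:[0], c:[2], d:[1]  free=[FFF.........]
after append(d, 1) → b:[0], c:[2], d:[1, 3]  free=[FFFF........]
after unlink(c) → b:[0], d:[1, 3]  free=[FF.F........]
after truncate(d, 1) → b:[0], d:[1]  free=[FF..........]
after unlink(b) → d:[1]  free=[.F..........]
after unlink(d) →   free=[............]
after create(b) → b:[0]  free=[F...........]
after unlink(b) →   free=[............]
after create(b) → b:[0]  free=[F...........]
after append(b, 2) → b:[0, 1, 2]  free=[FFF.........]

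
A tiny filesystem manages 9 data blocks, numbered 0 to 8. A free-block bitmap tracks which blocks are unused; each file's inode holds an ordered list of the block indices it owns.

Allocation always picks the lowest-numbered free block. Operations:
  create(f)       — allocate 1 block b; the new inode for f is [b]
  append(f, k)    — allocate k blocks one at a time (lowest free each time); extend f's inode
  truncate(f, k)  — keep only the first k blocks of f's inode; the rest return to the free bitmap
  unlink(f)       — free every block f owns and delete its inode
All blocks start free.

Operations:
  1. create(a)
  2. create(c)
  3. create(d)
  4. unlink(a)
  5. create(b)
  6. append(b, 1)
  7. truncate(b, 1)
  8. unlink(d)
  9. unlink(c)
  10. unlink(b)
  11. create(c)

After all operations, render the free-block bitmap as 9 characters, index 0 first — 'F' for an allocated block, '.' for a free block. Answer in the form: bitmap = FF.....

after create(a) → a:[0]  free=[F........]
after create(c) → a:[0], c:[1]  free=[FF.......]
after create(d) → a:[0], c:[1], d:[2]  free=[FFF......]
after unlink(a) → c:[1], d:[2]  free=[.FF......]
after create(b) → b:[0], c:[1], d:[2]  free=[FFF......]
after append(b, 1) → b:[0, 3], c:[1], d:[2]  free=[FFFF.....]
after truncate(b, 1) → b:[0], c:[1], d:[2]  free=[FFF......]
after unlink(d) → b:[0], c:[1]  free=[FF.......]
after unlink(c) → b:[0]  free=[F........]
after unlink(b) →   free=[.........]
after create(c) → c:[0]  free=[F........]

bitmap = F........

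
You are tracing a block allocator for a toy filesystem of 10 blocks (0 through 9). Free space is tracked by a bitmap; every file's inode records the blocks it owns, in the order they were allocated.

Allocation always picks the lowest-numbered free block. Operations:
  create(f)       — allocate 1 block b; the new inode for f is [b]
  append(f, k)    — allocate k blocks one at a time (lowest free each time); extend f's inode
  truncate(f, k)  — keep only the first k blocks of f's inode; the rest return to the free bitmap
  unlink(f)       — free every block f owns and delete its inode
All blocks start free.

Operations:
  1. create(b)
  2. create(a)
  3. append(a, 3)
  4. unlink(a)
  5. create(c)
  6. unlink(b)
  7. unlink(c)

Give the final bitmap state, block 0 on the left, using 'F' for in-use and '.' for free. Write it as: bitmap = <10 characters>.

bitmap = ..........

[1] create(b) — b=0 (map F.........)
[2] create(a) — a=1 b=0 (map FF........)
[3] append(a, 3) — a=1,2,3,4 b=0 (map FFFFF.....)
[4] unlink(a) — b=0 (map F.........)
[5] create(c) — b=0 c=1 (map FF........)
[6] unlink(b) — c=1 (map .F........)
[7] unlink(c) —  (map ..........)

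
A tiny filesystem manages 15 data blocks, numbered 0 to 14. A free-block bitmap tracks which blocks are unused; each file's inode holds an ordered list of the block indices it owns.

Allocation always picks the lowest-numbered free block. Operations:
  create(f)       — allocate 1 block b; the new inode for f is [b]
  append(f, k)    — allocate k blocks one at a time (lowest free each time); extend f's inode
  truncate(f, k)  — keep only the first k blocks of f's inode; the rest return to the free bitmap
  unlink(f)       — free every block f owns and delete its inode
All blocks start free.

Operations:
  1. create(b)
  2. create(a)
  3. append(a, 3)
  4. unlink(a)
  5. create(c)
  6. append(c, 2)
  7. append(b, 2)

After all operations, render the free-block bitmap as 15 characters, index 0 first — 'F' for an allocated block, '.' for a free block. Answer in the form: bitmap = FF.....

bitmap = FFFFFF.........

  1. create(b)  ⇒  F..............  {b→[0]}
  2. create(a)  ⇒  FF.............  {a→[1]; b→[0]}
  3. append(a, 3)  ⇒  FFFFF..........  {a→[1, 2, 3, 4]; b→[0]}
  4. unlink(a)  ⇒  F..............  {b→[0]}
  5. create(c)  ⇒  FF.............  {b→[0]; c→[1]}
  6. append(c, 2)  ⇒  FFFF...........  {b→[0]; c→[1, 2, 3]}
  7. append(b, 2)  ⇒  FFFFFF.........  {b→[0, 4, 5]; c→[1, 2, 3]}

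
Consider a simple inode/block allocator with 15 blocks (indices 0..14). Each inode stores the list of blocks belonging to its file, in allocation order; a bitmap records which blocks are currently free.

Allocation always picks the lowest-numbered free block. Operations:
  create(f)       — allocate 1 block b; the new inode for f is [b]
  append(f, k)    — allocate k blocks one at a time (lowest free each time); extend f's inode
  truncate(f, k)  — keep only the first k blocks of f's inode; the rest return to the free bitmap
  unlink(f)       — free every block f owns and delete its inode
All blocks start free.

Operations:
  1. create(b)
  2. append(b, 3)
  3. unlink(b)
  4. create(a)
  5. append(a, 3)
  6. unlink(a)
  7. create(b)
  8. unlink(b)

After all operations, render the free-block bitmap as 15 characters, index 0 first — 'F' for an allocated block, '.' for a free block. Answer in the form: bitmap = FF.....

create(b): bitmap=F.............. | b=[0]
append(b, 3): bitmap=FFFF........... | b=[0, 1, 2, 3]
unlink(b): bitmap=............... | 
create(a): bitmap=F.............. | a=[0]
append(a, 3): bitmap=FFFF........... | a=[0, 1, 2, 3]
unlink(a): bitmap=............... | 
create(b): bitmap=F.............. | b=[0]
unlink(b): bitmap=............... | 

bitmap = ...............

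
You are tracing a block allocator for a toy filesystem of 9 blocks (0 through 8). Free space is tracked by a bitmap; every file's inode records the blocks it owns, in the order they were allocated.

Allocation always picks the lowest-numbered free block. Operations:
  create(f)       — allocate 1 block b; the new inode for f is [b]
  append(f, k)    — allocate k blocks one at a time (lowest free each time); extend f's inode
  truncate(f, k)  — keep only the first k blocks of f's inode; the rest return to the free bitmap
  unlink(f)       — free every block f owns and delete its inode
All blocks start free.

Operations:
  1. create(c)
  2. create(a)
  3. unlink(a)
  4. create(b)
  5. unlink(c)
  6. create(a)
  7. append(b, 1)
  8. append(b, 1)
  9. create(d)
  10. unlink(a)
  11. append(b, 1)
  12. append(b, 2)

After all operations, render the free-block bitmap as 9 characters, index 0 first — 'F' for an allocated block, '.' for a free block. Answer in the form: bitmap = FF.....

after create(c) → c:[0]  free=[F........]
after create(a) → a:[1], c:[0]  free=[FF.......]
after unlink(a) → c:[0]  free=[F........]
after create(b) → b:[1], c:[0]  free=[FF.......]
after unlink(c) → b:[1]  free=[.F.......]
after create(a) → a:[0], b:[1]  free=[FF.......]
after append(b, 1) → a:[0], b:[1, 2]  free=[FFF......]
after append(b, 1) → a:[0], b:[1, 2, 3]  free=[FFFF.....]
after create(d) → a:[0], b:[1, 2, 3], d:[4]  free=[FFFFF....]
after unlink(a) → b:[1, 2, 3], d:[4]  free=[.FFFF....]
after append(b, 1) → b:[1, 2, 3, 0], d:[4]  free=[FFFFF....]
after append(b, 2) → b:[1, 2, 3, 0, 5, 6], d:[4]  free=[FFFFFFF..]

bitmap = FFFFFFF..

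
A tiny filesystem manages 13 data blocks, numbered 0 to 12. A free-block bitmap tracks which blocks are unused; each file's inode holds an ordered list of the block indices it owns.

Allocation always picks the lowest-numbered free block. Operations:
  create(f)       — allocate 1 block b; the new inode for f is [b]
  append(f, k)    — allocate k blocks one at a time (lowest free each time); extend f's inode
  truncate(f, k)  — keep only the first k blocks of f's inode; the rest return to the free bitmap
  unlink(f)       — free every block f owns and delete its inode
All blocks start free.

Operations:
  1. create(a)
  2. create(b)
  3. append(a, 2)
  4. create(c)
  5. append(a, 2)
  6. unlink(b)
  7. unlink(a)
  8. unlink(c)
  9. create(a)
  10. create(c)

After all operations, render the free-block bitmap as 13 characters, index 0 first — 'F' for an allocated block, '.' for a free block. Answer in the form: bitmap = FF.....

bitmap = FF...........

create(a): bitmap=F............ | a=[0]
create(b): bitmap=FF........... | a=[0] b=[1]
append(a, 2): bitmap=FFFF......... | a=[0, 2, 3] b=[1]
create(c): bitmap=FFFFF........ | a=[0, 2, 3] b=[1] c=[4]
append(a, 2): bitmap=FFFFFFF...... | a=[0, 2, 3, 5, 6] b=[1] c=[4]
unlink(b): bitmap=F.FFFFF...... | a=[0, 2, 3, 5, 6] c=[4]
unlink(a): bitmap=....F........ | c=[4]
unlink(c): bitmap=............. | 
create(a): bitmap=F............ | a=[0]
create(c): bitmap=FF........... | a=[0] c=[1]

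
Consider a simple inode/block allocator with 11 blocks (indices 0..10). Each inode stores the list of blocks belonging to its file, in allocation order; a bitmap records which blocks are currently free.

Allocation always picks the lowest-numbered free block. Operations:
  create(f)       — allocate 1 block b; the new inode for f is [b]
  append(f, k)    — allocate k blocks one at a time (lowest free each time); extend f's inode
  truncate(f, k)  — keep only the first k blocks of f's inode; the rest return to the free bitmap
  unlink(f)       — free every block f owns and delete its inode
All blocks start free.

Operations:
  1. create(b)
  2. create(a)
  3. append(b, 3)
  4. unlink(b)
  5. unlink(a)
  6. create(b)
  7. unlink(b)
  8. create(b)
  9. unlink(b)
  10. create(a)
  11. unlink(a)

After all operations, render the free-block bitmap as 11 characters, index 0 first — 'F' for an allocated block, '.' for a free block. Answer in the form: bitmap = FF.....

[1] create(b) — b=0 (map F..........)
[2] create(a) — a=1 b=0 (map FF.........)
[3] append(b, 3) — a=1 b=0,2,3,4 (map FFFFF......)
[4] unlink(b) — a=1 (map .F.........)
[5] unlink(a) —  (map ...........)
[6] create(b) — b=0 (map F..........)
[7] unlink(b) —  (map ...........)
[8] create(b) — b=0 (map F..........)
[9] unlink(b) —  (map ...........)
[10] create(a) — a=0 (map F..........)
[11] unlink(a) —  (map ...........)

bitmap = ...........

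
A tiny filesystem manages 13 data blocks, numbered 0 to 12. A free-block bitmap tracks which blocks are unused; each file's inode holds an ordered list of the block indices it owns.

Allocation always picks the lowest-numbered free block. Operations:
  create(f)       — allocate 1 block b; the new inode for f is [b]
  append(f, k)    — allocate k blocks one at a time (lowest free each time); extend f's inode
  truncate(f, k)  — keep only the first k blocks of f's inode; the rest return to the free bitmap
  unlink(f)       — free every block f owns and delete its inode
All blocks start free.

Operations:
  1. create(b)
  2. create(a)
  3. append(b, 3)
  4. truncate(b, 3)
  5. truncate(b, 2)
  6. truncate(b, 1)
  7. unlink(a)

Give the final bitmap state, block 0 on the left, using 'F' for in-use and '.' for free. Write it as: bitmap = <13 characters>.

bitmap = F............

create(b): bitmap=F............ | b=[0]
create(a): bitmap=FF........... | a=[1] b=[0]
append(b, 3): bitmap=FFFFF........ | a=[1] b=[0, 2, 3, 4]
truncate(b, 3): bitmap=FFFF......... | a=[1] b=[0, 2, 3]
truncate(b, 2): bitmap=FFF.......... | a=[1] b=[0, 2]
truncate(b, 1): bitmap=FF........... | a=[1] b=[0]
unlink(a): bitmap=F............ | b=[0]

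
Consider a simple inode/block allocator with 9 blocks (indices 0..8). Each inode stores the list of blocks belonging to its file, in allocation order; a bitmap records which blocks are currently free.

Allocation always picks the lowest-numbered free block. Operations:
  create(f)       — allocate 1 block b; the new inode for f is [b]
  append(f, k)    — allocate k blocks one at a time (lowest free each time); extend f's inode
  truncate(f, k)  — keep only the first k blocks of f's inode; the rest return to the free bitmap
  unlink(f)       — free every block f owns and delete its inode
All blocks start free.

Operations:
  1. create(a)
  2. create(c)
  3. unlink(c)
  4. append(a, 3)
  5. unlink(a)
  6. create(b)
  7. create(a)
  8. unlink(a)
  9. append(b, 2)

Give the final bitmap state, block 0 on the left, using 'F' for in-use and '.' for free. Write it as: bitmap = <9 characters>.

  1. create(a)  ⇒  F........  {a→[0]}
  2. create(c)  ⇒  FF.......  {a→[0]; c→[1]}
  3. unlink(c)  ⇒  F........  {a→[0]}
  4. append(a, 3)  ⇒  FFFF.....  {a→[0, 1, 2, 3]}
  5. unlink(a)  ⇒  .........  {}
  6. create(b)  ⇒  F........  {b→[0]}
  7. create(a)  ⇒  FF.......  {a→[1]; b→[0]}
  8. unlink(a)  ⇒  F........  {b→[0]}
  9. append(b, 2)  ⇒  FFF......  {b→[0, 1, 2]}

bitmap = FFF......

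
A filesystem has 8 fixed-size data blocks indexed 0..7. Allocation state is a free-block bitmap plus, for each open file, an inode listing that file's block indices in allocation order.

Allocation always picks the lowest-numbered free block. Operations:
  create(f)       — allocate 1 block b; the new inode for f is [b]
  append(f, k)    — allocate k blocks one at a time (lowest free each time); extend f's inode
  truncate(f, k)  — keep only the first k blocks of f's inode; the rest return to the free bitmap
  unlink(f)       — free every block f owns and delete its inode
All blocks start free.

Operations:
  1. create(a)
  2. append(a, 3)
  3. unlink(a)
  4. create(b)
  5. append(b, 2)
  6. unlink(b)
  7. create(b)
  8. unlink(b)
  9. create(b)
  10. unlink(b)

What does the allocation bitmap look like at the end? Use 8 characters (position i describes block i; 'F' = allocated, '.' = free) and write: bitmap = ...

[1] create(a) — a=0 (map F.......)
[2] append(a, 3) — a=0,1,2,3 (map FFFF....)
[3] unlink(a) —  (map ........)
[4] create(b) — b=0 (map F.......)
[5] append(b, 2) — b=0,1,2 (map FFF.....)
[6] unlink(b) —  (map ........)
[7] create(b) — b=0 (map F.......)
[8] unlink(b) —  (map ........)
[9] create(b) — b=0 (map F.......)
[10] unlink(b) —  (map ........)

bitmap = ........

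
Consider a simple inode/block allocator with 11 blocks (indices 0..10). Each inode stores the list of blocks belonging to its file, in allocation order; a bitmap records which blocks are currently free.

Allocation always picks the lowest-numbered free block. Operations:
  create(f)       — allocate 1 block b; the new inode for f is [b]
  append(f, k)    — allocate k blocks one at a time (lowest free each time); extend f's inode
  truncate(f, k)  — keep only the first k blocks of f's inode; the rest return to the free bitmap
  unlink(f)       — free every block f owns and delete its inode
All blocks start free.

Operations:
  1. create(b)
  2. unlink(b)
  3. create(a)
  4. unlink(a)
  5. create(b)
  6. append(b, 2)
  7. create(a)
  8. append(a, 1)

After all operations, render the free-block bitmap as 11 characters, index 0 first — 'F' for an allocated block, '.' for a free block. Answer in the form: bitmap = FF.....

create(b): bitmap=F.......... | b=[0]
unlink(b): bitmap=........... | 
create(a): bitmap=F.......... | a=[0]
unlink(a): bitmap=........... | 
create(b): bitmap=F.......... | b=[0]
append(b, 2): bitmap=FFF........ | b=[0, 1, 2]
create(a): bitmap=FFFF....... | a=[3] b=[0, 1, 2]
append(a, 1): bitmap=FFFFF...... | a=[3, 4] b=[0, 1, 2]

bitmap = FFFFF......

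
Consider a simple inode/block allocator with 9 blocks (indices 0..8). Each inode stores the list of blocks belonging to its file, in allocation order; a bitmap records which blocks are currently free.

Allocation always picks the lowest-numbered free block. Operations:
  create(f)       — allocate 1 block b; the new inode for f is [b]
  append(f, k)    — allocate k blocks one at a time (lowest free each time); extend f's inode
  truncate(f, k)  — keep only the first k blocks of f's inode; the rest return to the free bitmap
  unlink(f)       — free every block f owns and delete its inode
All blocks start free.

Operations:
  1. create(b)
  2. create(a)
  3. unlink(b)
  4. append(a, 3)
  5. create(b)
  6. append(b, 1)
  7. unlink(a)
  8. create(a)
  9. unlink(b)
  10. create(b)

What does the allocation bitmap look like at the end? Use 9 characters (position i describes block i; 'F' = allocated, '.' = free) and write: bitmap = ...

after create(b) → b:[0]  free=[F........]
after create(a) → a:[1], b:[0]  free=[FF.......]
after unlink(b) → a:[1]  free=[.F.......]
after append(a, 3) → a:[1, 0, 2, 3]  free=[FFFF.....]
after create(b) → a:[1, 0, 2, 3], b:[4]  free=[FFFFF....]
after append(b, 1) → a:[1, 0, 2, 3], b:[4, 5]  free=[FFFFFF...]
after unlink(a) → b:[4, 5]  free=[....FF...]
after create(a) → a:[0], b:[4, 5]  free=[F...FF...]
after unlink(b) → a:[0]  free=[F........]
after create(b) → a:[0], b:[1]  free=[FF.......]

bitmap = FF.......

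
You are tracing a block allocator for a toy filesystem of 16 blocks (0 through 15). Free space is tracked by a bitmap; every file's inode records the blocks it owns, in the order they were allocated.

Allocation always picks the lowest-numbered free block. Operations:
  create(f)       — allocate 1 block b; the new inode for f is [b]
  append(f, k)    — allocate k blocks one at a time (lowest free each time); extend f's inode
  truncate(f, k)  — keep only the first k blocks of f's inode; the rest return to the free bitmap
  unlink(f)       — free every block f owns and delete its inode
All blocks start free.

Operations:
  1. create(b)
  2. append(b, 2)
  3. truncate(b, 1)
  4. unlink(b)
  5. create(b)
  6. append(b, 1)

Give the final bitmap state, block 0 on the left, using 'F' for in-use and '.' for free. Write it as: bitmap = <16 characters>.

bitmap = FF..............

[1] create(b) — b=0 (map F...............)
[2] append(b, 2) — b=0,1,2 (map FFF.............)
[3] truncate(b, 1) — b=0 (map F...............)
[4] unlink(b) —  (map ................)
[5] create(b) — b=0 (map F...............)
[6] append(b, 1) — b=0,1 (map FF..............)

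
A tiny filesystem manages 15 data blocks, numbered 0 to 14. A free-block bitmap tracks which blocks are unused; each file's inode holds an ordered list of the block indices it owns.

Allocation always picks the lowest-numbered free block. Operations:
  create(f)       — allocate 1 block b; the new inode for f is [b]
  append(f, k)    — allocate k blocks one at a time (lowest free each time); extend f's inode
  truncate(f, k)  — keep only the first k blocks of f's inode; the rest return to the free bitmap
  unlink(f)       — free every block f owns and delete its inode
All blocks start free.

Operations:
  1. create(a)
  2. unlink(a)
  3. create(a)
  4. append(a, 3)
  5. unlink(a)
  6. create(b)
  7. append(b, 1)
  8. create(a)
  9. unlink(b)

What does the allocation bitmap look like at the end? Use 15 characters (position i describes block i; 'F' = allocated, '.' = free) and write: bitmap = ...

bitmap = ..F............

[1] create(a) — a=0 (map F..............)
[2] unlink(a) —  (map ...............)
[3] create(a) — a=0 (map F..............)
[4] append(a, 3) — a=0,1,2,3 (map FFFF...........)
[5] unlink(a) —  (map ...............)
[6] create(b) — b=0 (map F..............)
[7] append(b, 1) — b=0,1 (map FF.............)
[8] create(a) — a=2 b=0,1 (map FFF............)
[9] unlink(b) — a=2 (map ..F............)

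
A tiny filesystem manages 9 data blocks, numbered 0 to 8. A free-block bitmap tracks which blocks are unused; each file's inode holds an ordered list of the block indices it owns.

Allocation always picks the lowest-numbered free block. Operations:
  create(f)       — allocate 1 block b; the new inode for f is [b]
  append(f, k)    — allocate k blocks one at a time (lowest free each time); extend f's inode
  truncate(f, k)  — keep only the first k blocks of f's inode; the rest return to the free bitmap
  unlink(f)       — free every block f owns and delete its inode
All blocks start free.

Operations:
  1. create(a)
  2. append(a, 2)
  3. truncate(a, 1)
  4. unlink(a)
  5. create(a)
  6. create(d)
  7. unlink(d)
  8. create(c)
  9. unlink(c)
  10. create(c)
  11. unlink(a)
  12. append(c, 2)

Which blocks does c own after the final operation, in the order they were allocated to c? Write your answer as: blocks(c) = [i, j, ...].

after create(a) → a:[0]  free=[F........]
after append(a, 2) → a:[0, 1, 2]  free=[FFF......]
after truncate(a, 1) → a:[0]  free=[F........]
after unlink(a) →   free=[.........]
after create(a) → a:[0]  free=[F........]
after create(d) → a:[0], d:[1]  free=[FF.......]
after unlink(d) → a:[0]  free=[F........]
after create(c) → a:[0], c:[1]  free=[FF.......]
after unlink(c) → a:[0]  free=[F........]
after create(c) → a:[0], c:[1]  free=[FF.......]
after unlink(a) → c:[1]  free=[.F.......]
after append(c, 2) → c:[1, 0, 2]  free=[FFF......]

blocks(c) = [1, 0, 2]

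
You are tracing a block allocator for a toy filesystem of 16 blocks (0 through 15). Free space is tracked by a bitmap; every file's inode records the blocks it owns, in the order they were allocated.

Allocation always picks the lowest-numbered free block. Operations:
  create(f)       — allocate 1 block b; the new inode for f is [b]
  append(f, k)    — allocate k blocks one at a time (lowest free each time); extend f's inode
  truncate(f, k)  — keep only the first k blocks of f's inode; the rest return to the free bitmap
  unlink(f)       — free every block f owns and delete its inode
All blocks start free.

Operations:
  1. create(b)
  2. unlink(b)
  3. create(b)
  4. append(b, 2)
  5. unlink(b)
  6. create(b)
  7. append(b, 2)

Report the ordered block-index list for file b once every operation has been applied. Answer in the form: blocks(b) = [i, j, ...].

blocks(b) = [0, 1, 2]

after create(b) → b:[0]  free=[F...............]
after unlink(b) →   free=[................]
after create(b) → b:[0]  free=[F...............]
after append(b, 2) → b:[0, 1, 2]  free=[FFF.............]
after unlink(b) →   free=[................]
after create(b) → b:[0]  free=[F...............]
after append(b, 2) → b:[0, 1, 2]  free=[FFF.............]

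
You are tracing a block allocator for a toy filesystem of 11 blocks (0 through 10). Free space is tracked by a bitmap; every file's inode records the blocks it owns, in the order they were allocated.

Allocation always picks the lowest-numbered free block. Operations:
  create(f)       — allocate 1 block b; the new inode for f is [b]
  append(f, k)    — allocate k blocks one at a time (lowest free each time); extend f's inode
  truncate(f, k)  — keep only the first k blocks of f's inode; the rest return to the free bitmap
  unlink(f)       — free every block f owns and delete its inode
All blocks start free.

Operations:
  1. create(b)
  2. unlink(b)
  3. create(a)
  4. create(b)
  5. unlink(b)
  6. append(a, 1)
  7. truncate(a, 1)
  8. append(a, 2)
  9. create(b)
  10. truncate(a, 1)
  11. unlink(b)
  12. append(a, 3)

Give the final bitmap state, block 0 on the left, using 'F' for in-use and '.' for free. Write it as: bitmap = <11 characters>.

after create(b) → b:[0]  free=[F..........]
after unlink(b) →   free=[...........]
after create(a) → a:[0]  free=[F..........]
after create(b) → a:[0], b:[1]  free=[FF.........]
after unlink(b) → a:[0]  free=[F..........]
after append(a, 1) → a:[0, 1]  free=[FF.........]
after truncate(a, 1) → a:[0]  free=[F..........]
after append(a, 2) → a:[0, 1, 2]  free=[FFF........]
after create(b) → a:[0, 1, 2], b:[3]  free=[FFFF.......]
after truncate(a, 1) → a:[0], b:[3]  free=[F..F.......]
after unlink(b) → a:[0]  free=[F..........]
after append(a, 3) → a:[0, 1, 2, 3]  free=[FFFF.......]

bitmap = FFFF.......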